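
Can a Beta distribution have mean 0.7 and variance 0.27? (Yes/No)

A Beta with mean μ has variance μ(1−μ)/(α+β+1) < μ(1−μ).
Here μ(1−μ) = 0.7×0.3 = 0.21, and 0.27 ≥ 0.21.

No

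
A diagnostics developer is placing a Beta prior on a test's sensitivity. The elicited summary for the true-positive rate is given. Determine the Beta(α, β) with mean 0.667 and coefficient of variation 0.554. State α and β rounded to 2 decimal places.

σ = CV·μ = 0.554×0.667 = 0.36952, so σ² = 0.136544.
s+1 = μ(1−μ)/σ² = 0.222111/0.136544 = 1.6267, so s = α+β = 0.6267.
α = μs = 0.42, β = (1−μ)s = 0.21.

α = 0.42, β = 0.21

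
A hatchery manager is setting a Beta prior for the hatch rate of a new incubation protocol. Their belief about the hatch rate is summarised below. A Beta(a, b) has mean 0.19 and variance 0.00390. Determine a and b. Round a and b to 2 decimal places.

a = 7.31, b = 31.15

Let s = a+b. The Beta variance is μ(1−μ)/(s+1).
So s+1 = μ(1−μ)/σ² = (0.19×0.81)/0.00390 = 0.1539/0.00390 = 39.4615, giving s = 38.4615.
Then a = μs = 0.19×38.4615 = 7.31 and b = (1−μ)s = 0.81×38.4615 = 31.15.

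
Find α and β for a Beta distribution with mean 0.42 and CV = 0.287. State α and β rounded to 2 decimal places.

σ = CV·μ = 0.287×0.42 = 0.12054, so σ² = 0.014530.
s+1 = μ(1−μ)/σ² = 0.2436/0.014530 = 16.7654, so s = α+β = 15.7654.
α = μs = 6.62, β = (1−μ)s = 9.14.

α = 6.62, β = 9.14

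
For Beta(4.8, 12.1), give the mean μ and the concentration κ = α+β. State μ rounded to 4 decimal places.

κ = α+β = 4.8+12.1 = 16.9; μ = α/κ = 4.8/16.9 = 0.2840.

μ = 0.2840, κ = 16.9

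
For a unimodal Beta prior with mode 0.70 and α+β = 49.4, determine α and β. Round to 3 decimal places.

α = 34.180, β = 15.220

For α,β>1 the mode is (α−1)/(α+β−2), so α = mode·(κ−2)+1 = 0.70×47.4+1 = 34.180.
And β = (1−mode)·(κ−2)+1 = 0.30×47.4+1 = 15.220.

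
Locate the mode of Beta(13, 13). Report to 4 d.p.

0.5000

With α,β > 1, mode = (α−1)/(α+β−2) = 12/24 = 0.5000.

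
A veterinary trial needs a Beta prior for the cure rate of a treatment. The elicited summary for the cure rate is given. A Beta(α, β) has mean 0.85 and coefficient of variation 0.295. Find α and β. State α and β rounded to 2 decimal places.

σ = CV·μ = 0.295×0.85 = 0.25075, so σ² = 0.062876.
s+1 = μ(1−μ)/σ² = 0.1275/0.062876 = 2.0278, so s = α+β = 1.0278.
α = μs = 0.87, β = (1−μ)s = 0.15.

α = 0.87, β = 0.15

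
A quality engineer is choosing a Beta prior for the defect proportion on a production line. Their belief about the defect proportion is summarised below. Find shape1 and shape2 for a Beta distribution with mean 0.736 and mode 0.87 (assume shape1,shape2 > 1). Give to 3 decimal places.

shape1 = 4.064, shape2 = 1.458

With s = shape1+shape2: μ = shape1/s and mode = (shape1−1)/(s−2). Eliminating shape1 = μs,
μs − 1 = m(s−2) ⇒ s(μ−m) = 1−2m ⇒ s = -0.74/-0.134 = 5.5224.
So shape1 = μs = 4.064, shape2 = (1−μ)s = 1.458.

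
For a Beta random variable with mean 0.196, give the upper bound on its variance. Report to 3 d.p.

0.158

For fixed mean μ the Beta variance is μ(1−μ)/(α+β+1), increasing as α+β decreases.
Its least upper bound (not attained) is μ(1−μ) = 0.196·0.804 = 0.158.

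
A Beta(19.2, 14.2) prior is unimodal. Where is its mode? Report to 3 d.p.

With α,β > 1, mode = (α−1)/(α+β−2) = 18.2/31.4 = 0.580.

0.580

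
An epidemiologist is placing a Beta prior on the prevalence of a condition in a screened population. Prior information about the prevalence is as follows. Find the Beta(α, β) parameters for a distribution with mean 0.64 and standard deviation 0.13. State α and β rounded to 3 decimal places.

α = 8.085, β = 4.548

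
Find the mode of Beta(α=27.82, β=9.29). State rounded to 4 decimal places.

0.7639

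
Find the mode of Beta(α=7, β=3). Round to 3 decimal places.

The density x^(α−1)(1−x)^(β−1) is maximised at (α−1)/(α+β−2) = 6/8 = 0.750.

0.750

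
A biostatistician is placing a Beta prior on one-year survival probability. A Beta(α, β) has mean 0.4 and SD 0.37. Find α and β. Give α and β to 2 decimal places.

α = 0.30, β = 0.45

Variance = 0.37² = 0.1369. The moment-matching identity α+β = μ(1−μ)/Var − 1 gives
α+β = 0.24/0.1369 − 1 = 0.7531, so α = μ·0.7531 = 0.30 and β = (1−μ)·0.7531 = 0.45.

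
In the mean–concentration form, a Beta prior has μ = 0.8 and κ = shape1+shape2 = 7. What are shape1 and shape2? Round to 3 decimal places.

shape1 = 5.600, shape2 = 1.400

shape1 = μκ = 0.8×7 = 5.600 and shape2 = (1−μ)κ = 0.2×7 = 1.400.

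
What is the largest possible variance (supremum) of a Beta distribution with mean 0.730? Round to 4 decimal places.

0.1971

For fixed mean μ the Beta variance is μ(1−μ)/(α+β+1), increasing as α+β decreases.
Its least upper bound (not attained) is μ(1−μ) = 0.730·0.270 = 0.1971.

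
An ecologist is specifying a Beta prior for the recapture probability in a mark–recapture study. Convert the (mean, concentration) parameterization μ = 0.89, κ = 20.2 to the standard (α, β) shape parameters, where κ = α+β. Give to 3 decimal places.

α = μκ = 0.89×20.2 = 17.978 and β = (1−μ)κ = 0.11×20.2 = 2.222.

α = 17.978, β = 2.222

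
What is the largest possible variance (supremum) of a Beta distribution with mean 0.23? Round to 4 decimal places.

Var = μ(1−μ)/(α+β+1), which approaches μ(1−μ) as α+β → 0.
So the supremum is μ(1−μ) = 0.23×0.77 = 0.1771.

0.1771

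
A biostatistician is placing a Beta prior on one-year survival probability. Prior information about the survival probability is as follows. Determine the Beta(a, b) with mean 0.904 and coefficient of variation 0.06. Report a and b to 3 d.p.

σ = CV·μ = 0.06×0.904 = 0.05424, so σ² = 0.002942.
s+1 = μ(1−μ)/σ² = 0.086784/0.002942 = 29.4985, so s = a+b = 28.4985.
a = μs = 25.763, b = (1−μ)s = 2.736.

a = 25.763, b = 2.736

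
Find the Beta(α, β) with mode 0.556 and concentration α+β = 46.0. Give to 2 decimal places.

α = 25.46, β = 20.54

Mode = (α−1)/(κ−2) with κ = α+β, so α−1 = 0.556·44.0 = 24.46.
α = 25.46; β = κ − α = 20.54.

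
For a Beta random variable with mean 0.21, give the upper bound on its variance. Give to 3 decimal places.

Var = μ(1−μ)/(α+β+1), which approaches μ(1−μ) as α+β → 0.
So the supremum is μ(1−μ) = 0.21×0.79 = 0.166.

0.166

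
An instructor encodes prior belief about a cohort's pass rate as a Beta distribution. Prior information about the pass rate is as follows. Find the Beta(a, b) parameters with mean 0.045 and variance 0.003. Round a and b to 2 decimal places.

Let s = a+b. The Beta variance is μ(1−μ)/(s+1).
So s+1 = μ(1−μ)/σ² = (0.045×0.955)/0.003 = 0.042975/0.003 = 14.3250, giving s = 13.3250.
Then a = μs = 0.045×13.3250 = 0.60 and b = (1−μ)s = 0.955×13.3250 = 12.73.

a = 0.60, b = 12.73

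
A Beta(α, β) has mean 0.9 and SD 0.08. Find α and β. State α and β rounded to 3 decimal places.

First σ² = 0.0064. Setting α = μn, β = (1−μ)n with n = α+β,
μ(1−μ)/(n+1) = 0.0064 ⇒ n+1 = 0.09/0.0064 = 14.0625 ⇒ n = 13.0625.
Hence α = 0.9×13.0625 = 11.756, β = 0.1×13.0625 = 1.306.

α = 11.756, β = 1.306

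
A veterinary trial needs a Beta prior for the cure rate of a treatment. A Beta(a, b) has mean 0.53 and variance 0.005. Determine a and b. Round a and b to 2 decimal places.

a = 25.87, b = 22.95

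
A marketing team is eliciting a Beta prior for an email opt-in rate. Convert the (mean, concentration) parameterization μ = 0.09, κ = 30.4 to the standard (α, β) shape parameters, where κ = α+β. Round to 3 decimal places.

α = 2.736, β = 27.664

α = μκ = 0.09×30.4 = 2.736 and β = (1−μ)κ = 0.91×30.4 = 27.664.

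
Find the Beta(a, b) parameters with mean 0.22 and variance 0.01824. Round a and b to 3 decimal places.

By moment matching, a+b = μ(1−μ)/σ² − 1 = (0.22·0.78)/0.01824 − 1 = 9.4079 − 1 = 8.4079.
Since a/(a+b) = μ, a = 0.22·8.4079 = 1.850 and b = 0.78·8.4079 = 6.558.

a = 1.850, b = 6.558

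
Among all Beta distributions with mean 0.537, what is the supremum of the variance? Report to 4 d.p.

0.2486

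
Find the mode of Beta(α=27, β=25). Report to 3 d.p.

The density x^(α−1)(1−x)^(β−1) is maximised at (α−1)/(α+β−2) = 26/50 = 0.520.

0.520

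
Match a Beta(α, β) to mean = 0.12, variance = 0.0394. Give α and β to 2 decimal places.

By moment matching, α+β = μ(1−μ)/σ² − 1 = (0.12·0.88)/0.0394 − 1 = 2.6802 − 1 = 1.6802.
Since α/(α+β) = μ, α = 0.12·1.6802 = 0.20 and β = 0.88·1.6802 = 1.48.

α = 0.20, β = 1.48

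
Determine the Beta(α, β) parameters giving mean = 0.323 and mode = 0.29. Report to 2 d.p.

α = 4.11, β = 8.62

Let s = α+β. Mean gives α = μs = 0.323s; mode gives (α−1)/(s−2) = 0.29.
Substituting: 0.323s − 1 = 0.29(s−2) = 0.29s − 0.58, so 0.033s = 0.42 and s = 12.7273.
Then α = 0.323×12.7273 = 4.11 and β = s−α = 8.62.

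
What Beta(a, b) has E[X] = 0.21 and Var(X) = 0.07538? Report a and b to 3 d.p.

Let s = a+b. The Beta variance is μ(1−μ)/(s+1).
So s+1 = μ(1−μ)/σ² = (0.21×0.79)/0.07538 = 0.1659/0.07538 = 2.2008, giving s = 1.2008.
Then a = μs = 0.21×1.2008 = 0.252 and b = (1−μ)s = 0.79×1.2008 = 0.949.

a = 0.252, b = 0.949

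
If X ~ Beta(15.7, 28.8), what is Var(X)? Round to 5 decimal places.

α+β = 44.5 and αβ = 452.16, so Var = αβ/[(α+β)²(α+β+1)] = 452.16/90101.375 = 0.00502.

0.00502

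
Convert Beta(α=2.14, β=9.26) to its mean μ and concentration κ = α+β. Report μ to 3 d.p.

κ = α+β = 2.14+9.26 = 11.40; μ = α/κ = 2.14/11.40 = 0.188.

μ = 0.188, κ = 11.40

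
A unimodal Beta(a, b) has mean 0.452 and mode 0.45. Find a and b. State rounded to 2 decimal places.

a = 22.60, b = 27.40

Let s = a+b. Mean gives a = μs = 0.452s; mode gives (a−1)/(s−2) = 0.45.
Substituting: 0.452s − 1 = 0.45(s−2) = 0.45s − 0.90, so 0.002s = 0.10 and s = 50.0000.
Then a = 0.452×50.0000 = 22.60 and b = s−a = 27.40.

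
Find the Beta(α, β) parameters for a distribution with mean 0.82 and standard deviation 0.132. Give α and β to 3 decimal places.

α = 6.126, β = 1.345

Variance = 0.132² = 0.017424. The moment-matching identity α+β = μ(1−μ)/Var − 1 gives
α+β = 0.1476/0.017424 − 1 = 7.4711, so α = μ·7.4711 = 6.126 and β = (1−μ)·7.4711 = 1.345.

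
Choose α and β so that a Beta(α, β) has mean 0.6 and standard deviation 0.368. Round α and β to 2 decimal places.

α = 0.46, β = 0.31

Variance = 0.368² = 0.135424. The moment-matching identity α+β = μ(1−μ)/Var − 1 gives
α+β = 0.24/0.135424 − 1 = 0.7722, so α = μ·0.7722 = 0.46 and β = (1−μ)·0.7722 = 0.31.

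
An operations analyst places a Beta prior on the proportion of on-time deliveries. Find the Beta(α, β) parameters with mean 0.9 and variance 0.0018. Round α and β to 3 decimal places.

α = 44.100, β = 4.900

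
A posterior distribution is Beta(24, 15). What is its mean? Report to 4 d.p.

0.6154

The Beta mean is α/(α+β) = 24/(24+15) = 0.6154.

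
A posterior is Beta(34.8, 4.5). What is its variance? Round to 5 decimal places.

0.00252

Var = αβ/[(α+β)²(α+β+1)] = (34.8×4.5)/(39.3²×40.3) = 156.60/62242.947 = 0.00252.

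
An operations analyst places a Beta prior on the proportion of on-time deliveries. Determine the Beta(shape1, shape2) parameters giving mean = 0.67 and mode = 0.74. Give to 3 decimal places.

With s = shape1+shape2: μ = shape1/s and mode = (shape1−1)/(s−2). Eliminating shape1 = μs,
μs − 1 = m(s−2) ⇒ s(μ−m) = 1−2m ⇒ s = -0.48/-0.07 = 6.8571.
So shape1 = μs = 4.594, shape2 = (1−μ)s = 2.263.

shape1 = 4.594, shape2 = 2.263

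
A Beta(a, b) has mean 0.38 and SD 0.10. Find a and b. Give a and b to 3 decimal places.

a = 8.573, b = 13.987

First σ² = 0.0100. Setting a = μn, b = (1−μ)n with n = a+b,
μ(1−μ)/(n+1) = 0.0100 ⇒ n+1 = 0.2356/0.0100 = 23.5600 ⇒ n = 22.5600.
Hence a = 0.38×22.5600 = 8.573, b = 0.62×22.5600 = 13.987.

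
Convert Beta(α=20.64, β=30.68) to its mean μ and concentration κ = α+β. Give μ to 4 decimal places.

κ = α+β = 20.64+30.68 = 51.32; μ = α/κ = 20.64/51.32 = 0.4022.

μ = 0.4022, κ = 51.32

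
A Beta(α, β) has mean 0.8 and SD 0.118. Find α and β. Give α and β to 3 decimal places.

α = 8.393, β = 2.098

Variance = 0.118² = 0.013924. The moment-matching identity α+β = μ(1−μ)/Var − 1 gives
α+β = 0.16/0.013924 − 1 = 10.4910, so α = μ·10.4910 = 8.393 and β = (1−μ)·10.4910 = 2.098.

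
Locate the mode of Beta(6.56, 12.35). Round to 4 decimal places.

0.3288

With α,β > 1, mode = (α−1)/(α+β−2) = 5.56/16.91 = 0.3288.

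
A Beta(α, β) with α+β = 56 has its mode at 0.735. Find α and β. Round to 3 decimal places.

Mode = (α−1)/(κ−2) with κ = α+β, so α−1 = 0.735·54 = 39.690.
α = 40.690; β = κ − α = 15.310.

α = 40.690, β = 15.310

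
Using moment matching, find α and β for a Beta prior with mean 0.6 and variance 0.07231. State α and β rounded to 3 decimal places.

By moment matching, α+β = μ(1−μ)/σ² − 1 = (0.6·0.4)/0.07231 − 1 = 3.3190 − 1 = 2.3190.
Since α/(α+β) = μ, α = 0.6·2.3190 = 1.391 and β = 0.4·2.3190 = 0.928.

α = 1.391, β = 0.928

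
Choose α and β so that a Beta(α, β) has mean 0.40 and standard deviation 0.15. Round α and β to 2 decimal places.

σ² = 0.15² = 0.0225.
With s = α+β, Var = μ(1−μ)/(s+1), so s+1 = (0.40×0.60)/0.0225 = 10.6667 and s = 9.6667.
α = μs = 3.87, β = (1−μ)s = 5.80.

α = 3.87, β = 5.80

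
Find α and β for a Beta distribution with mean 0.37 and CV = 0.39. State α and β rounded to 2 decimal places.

Var = (CV·μ)² = (0.39×0.37)² = 0.020822.
α+β = μ(1−μ)/Var − 1 = 0.2331/0.020822 − 1 = 10.1946.
Thus α = 0.37·10.1946 = 3.77 and β = 0.63·10.1946 = 6.42.

α = 3.77, β = 6.42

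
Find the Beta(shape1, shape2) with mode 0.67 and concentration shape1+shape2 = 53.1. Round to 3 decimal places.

shape1 = 35.237, shape2 = 17.863

Since the density peak of Beta(shape1,shape2) is at (shape1−1)/(shape1+shape2−2),
shape1 = 1 + 0.67(53.1−2) = 35.237 and shape2 = 53.1 − 35.237 = 17.863.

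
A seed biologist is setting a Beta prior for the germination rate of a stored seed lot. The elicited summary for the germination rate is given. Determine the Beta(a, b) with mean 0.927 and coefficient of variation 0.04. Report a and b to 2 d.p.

a = 44.70, b = 3.52

Var = (CV·μ)² = (0.04×0.927)² = 0.001375.
a+b = μ(1−μ)/Var − 1 = 0.067671/0.001375 − 1 = 48.2179.
Thus a = 0.927·48.2179 = 44.70 and b = 0.073·48.2179 = 3.52.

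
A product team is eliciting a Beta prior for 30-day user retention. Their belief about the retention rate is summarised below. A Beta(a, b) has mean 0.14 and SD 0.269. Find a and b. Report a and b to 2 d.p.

Variance = 0.269² = 0.072361. The moment-matching identity a+b = μ(1−μ)/Var − 1 gives
a+b = 0.1204/0.072361 − 1 = 0.6639, so a = μ·0.6639 = 0.09 and b = (1−μ)·0.6639 = 0.57.

a = 0.09, b = 0.57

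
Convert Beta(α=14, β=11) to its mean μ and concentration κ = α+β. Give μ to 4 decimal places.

μ = 0.5600, κ = 25

κ = α+β = 14+11 = 25; μ = α/κ = 14/25 = 0.5600.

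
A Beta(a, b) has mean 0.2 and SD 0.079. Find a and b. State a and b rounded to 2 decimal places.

a = 4.93, b = 19.71

σ² = 0.079² = 0.006241.
With s = a+b, Var = μ(1−μ)/(s+1), so s+1 = (0.2×0.8)/0.006241 = 25.6369 and s = 24.6369.
a = μs = 4.93, b = (1−μ)s = 19.71.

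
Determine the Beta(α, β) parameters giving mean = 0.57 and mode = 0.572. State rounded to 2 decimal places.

α = 41.04, β = 30.96

Let s = α+β. Mean gives α = μs = 0.57s; mode gives (α−1)/(s−2) = 0.572.
Substituting: 0.57s − 1 = 0.572(s−2) = 0.572s − 1.144, so -0.002s = -0.144 and s = 72.0000.
Then α = 0.57×72.0000 = 41.04 and β = s−α = 30.96.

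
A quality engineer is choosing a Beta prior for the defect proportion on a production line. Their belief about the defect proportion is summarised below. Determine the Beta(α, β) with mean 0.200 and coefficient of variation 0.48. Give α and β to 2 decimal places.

α = 3.27, β = 13.09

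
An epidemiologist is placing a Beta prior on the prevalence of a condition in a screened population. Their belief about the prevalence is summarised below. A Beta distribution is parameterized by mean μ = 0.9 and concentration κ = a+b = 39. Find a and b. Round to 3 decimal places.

a = 35.100, b = 3.900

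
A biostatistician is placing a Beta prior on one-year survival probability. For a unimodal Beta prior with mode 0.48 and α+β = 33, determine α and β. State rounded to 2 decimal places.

For α,β>1 the mode is (α−1)/(α+β−2), so α = mode·(κ−2)+1 = 0.48×31+1 = 15.88.
And β = (1−mode)·(κ−2)+1 = 0.52×31+1 = 17.12.

α = 15.88, β = 17.12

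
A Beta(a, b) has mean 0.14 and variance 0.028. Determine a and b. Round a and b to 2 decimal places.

By moment matching, a+b = μ(1−μ)/σ² − 1 = (0.14·0.86)/0.028 − 1 = 4.3000 − 1 = 3.3000.
Since a/(a+b) = μ, a = 0.14·3.3000 = 0.46 and b = 0.86·3.3000 = 2.84.

a = 0.46, b = 2.84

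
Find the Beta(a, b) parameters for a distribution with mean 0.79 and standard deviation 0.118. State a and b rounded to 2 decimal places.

a = 8.62, b = 2.29

Variance = 0.118² = 0.013924. The moment-matching identity a+b = μ(1−μ)/Var − 1 gives
a+b = 0.1659/0.013924 − 1 = 10.9147, so a = μ·10.9147 = 8.62 and b = (1−μ)·10.9147 = 2.29.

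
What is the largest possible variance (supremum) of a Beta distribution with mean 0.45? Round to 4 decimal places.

0.2475

Var = μ(1−μ)/(α+β+1), which approaches μ(1−μ) as α+β → 0.
So the supremum is μ(1−μ) = 0.45×0.55 = 0.2475.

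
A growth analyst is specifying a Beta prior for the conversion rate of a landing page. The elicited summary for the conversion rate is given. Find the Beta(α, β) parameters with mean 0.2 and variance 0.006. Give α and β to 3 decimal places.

α = 5.133, β = 20.533

By moment matching, α+β = μ(1−μ)/σ² − 1 = (0.2·0.8)/0.006 − 1 = 26.6667 − 1 = 25.6667.
Since α/(α+β) = μ, α = 0.2·25.6667 = 5.133 and β = 0.8·25.6667 = 20.533.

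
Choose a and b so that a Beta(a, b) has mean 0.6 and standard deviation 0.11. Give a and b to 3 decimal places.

σ² = 0.11² = 0.0121.
With s = a+b, Var = μ(1−μ)/(s+1), so s+1 = (0.6×0.4)/0.0121 = 19.8347 and s = 18.8347.
a = μs = 11.301, b = (1−μ)s = 7.534.

a = 11.301, b = 7.534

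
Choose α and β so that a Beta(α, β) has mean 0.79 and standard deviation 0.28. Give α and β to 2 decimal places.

α = 0.88, β = 0.23

σ² = 0.28² = 0.0784.
With s = α+β, Var = μ(1−μ)/(s+1), so s+1 = (0.79×0.21)/0.0784 = 2.1161 and s = 1.1161.
α = μs = 0.88, β = (1−μ)s = 0.23.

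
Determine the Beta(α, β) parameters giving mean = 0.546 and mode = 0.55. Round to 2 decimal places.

α = 13.65, β = 11.35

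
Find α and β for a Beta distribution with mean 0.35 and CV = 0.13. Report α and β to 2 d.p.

α = 38.11, β = 70.78

σ = CV·μ = 0.13×0.35 = 0.04550, so σ² = 0.002070.
s+1 = μ(1−μ)/σ² = 0.2275/0.002070 = 109.8901, so s = α+β = 108.8901.
α = μs = 38.11, β = (1−μ)s = 70.78.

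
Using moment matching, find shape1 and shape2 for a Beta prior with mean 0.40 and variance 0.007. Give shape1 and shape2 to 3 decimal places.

shape1 = 13.314, shape2 = 19.971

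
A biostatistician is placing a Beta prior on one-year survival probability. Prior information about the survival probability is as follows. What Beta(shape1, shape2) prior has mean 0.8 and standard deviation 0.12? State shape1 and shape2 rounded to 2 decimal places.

shape1 = 8.09, shape2 = 2.02

First σ² = 0.0144. Setting shape1 = μn, shape2 = (1−μ)n with n = shape1+shape2,
μ(1−μ)/(n+1) = 0.0144 ⇒ n+1 = 0.16/0.0144 = 11.1111 ⇒ n = 10.1111.
Hence shape1 = 0.8×10.1111 = 8.09, shape2 = 0.2×10.1111 = 2.02.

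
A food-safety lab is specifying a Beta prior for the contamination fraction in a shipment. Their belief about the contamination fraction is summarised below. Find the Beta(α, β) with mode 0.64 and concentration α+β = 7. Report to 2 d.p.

α = 4.20, β = 2.80

Mode = (α−1)/(κ−2) with κ = α+β, so α−1 = 0.64·5 = 3.20.
α = 4.20; β = κ − α = 2.80.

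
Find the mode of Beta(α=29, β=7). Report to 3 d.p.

0.824

The density x^(α−1)(1−x)^(β−1) is maximised at (α−1)/(α+β−2) = 28/34 = 0.824.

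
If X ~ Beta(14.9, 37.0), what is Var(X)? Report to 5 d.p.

0.00387

α+β = 51.9 and αβ = 551.30, so Var = αβ/[(α+β)²(α+β+1)] = 551.30/142491.969 = 0.00387.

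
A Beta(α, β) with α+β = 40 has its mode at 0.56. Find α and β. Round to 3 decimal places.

Since the density peak of Beta(α,β) is at (α−1)/(α+β−2),
α = 1 + 0.56(40−2) = 22.280 and β = 40 − 22.280 = 17.720.

α = 22.280, β = 17.720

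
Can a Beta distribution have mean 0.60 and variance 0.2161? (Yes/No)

The Beta variance bound is σ² < μ(1−μ).
Here μ(1−μ) = 0.60×0.40 = 0.2400, and 0.2161 < 0.2400.

Yes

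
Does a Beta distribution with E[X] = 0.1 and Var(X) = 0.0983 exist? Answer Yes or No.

For any Beta, Var(X) < E[X]·(1−E[X]).
Here μ(1−μ) = 0.1×0.9 = 0.09, and 0.0983 ≥ 0.09.

No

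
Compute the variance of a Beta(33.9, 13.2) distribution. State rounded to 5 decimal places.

α+β = 47.1 and αβ = 447.48, so Var = αβ/[(α+β)²(α+β+1)] = 447.48/106705.521 = 0.00419.

0.00419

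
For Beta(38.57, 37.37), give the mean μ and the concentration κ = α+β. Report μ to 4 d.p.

μ = 0.5079, κ = 75.94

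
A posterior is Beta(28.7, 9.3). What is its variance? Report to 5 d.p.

0.00474

Var = αβ/[(α+β)²(α+β+1)] = (28.7×9.3)/(38.0²×39.0) = 266.91/56316.000 = 0.00474.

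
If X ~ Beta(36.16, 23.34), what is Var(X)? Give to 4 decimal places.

Var = αβ/[(α+β)²(α+β+1)] = (36.16×23.34)/(59.50²×60.50) = 843.9744/214185.125000 = 0.0039.

0.0039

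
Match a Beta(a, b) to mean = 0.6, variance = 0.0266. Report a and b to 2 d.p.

a = 4.81, b = 3.21

Let s = a+b. The Beta variance is μ(1−μ)/(s+1).
So s+1 = μ(1−μ)/σ² = (0.6×0.4)/0.0266 = 0.24/0.0266 = 9.0226, giving s = 8.0226.
Then a = μs = 0.6×8.0226 = 4.81 and b = (1−μ)s = 0.4×8.0226 = 3.21.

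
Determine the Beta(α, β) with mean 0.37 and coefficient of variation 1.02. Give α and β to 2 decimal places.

α = 0.24, β = 0.40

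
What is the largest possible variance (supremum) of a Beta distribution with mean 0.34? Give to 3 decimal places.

For fixed mean μ the Beta variance is μ(1−μ)/(α+β+1), increasing as α+β decreases.
Its least upper bound (not attained) is μ(1−μ) = 0.34·0.66 = 0.224.

0.224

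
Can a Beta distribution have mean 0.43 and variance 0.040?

A Beta with mean μ has variance μ(1−μ)/(α+β+1) < μ(1−μ).
Here μ(1−μ) = 0.43×0.57 = 0.2451, and 0.040 < 0.2451.

Yes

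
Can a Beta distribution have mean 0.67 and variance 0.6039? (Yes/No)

No

The Beta variance bound is σ² < μ(1−μ).
Here μ(1−μ) = 0.67×0.33 = 0.2211, and 0.6039 ≥ 0.2211.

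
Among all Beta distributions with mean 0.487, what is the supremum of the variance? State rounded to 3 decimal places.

0.250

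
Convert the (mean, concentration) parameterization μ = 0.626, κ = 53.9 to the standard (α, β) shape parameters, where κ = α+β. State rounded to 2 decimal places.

α = μκ = 0.626×53.9 = 33.74 and β = (1−μ)κ = 0.374×53.9 = 20.16.

α = 33.74, β = 20.16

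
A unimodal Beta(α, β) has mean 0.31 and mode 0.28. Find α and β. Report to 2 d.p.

α = 4.55, β = 10.12

With s = α+β: μ = α/s and mode = (α−1)/(s−2). Eliminating α = μs,
μs − 1 = m(s−2) ⇒ s(μ−m) = 1−2m ⇒ s = 0.44/0.03 = 14.6667.
So α = μs = 4.55, β = (1−μ)s = 10.12.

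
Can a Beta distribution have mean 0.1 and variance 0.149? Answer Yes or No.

The Beta variance bound is σ² < μ(1−μ).
Here μ(1−μ) = 0.1×0.9 = 0.09, and 0.149 ≥ 0.09.

No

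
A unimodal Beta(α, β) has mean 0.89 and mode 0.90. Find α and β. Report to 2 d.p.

With s = α+β: μ = α/s and mode = (α−1)/(s−2). Eliminating α = μs,
μs − 1 = m(s−2) ⇒ s(μ−m) = 1−2m ⇒ s = -0.80/-0.01 = 80.0000.
So α = μs = 71.20, β = (1−μ)s = 8.80.

α = 71.20, β = 8.80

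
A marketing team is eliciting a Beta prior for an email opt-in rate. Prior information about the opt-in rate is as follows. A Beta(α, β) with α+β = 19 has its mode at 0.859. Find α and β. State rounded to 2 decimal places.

α = 15.60, β = 3.40

Mode = (α−1)/(κ−2) with κ = α+β, so α−1 = 0.859·17 = 14.60.
α = 15.60; β = κ − α = 3.40.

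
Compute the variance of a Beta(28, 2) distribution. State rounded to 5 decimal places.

0.00201

α+β = 30 and αβ = 56, so Var = αβ/[(α+β)²(α+β+1)] = 56/27900 = 0.00201.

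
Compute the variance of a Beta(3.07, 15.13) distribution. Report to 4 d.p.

0.0073

μ = 3.07/18.20 = 0.168681; Var = μ(1−μ)/(α+β+1) = 0.1402279/19.20 = 0.0073.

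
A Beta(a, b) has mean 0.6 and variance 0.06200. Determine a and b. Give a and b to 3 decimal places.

a = 1.723, b = 1.148

Let s = a+b. The Beta variance is μ(1−μ)/(s+1).
So s+1 = μ(1−μ)/σ² = (0.6×0.4)/0.06200 = 0.24/0.06200 = 3.8710, giving s = 2.8710.
Then a = μs = 0.6×2.8710 = 1.723 and b = (1−μ)s = 0.4×2.8710 = 1.148.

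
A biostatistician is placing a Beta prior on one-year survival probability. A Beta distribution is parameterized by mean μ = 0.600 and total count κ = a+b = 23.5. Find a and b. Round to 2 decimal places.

a = 14.10, b = 9.40

Split κ in proportion μ : (1−μ): a = 0.600·23.5 = 14.10, b = 23.5 − 14.10 = 9.40.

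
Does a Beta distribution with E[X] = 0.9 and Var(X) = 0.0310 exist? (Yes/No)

Yes

A Beta with mean μ has variance μ(1−μ)/(α+β+1) < μ(1−μ).
Here μ(1−μ) = 0.9×0.1 = 0.09, and 0.0310 < 0.09.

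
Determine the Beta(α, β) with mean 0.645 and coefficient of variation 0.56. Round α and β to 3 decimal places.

σ = CV·μ = 0.56×0.645 = 0.36120, so σ² = 0.130465.
s+1 = μ(1−μ)/σ² = 0.228975/0.130465 = 1.7551, so s = α+β = 0.7551.
α = μs = 0.487, β = (1−μ)s = 0.268.

α = 0.487, β = 0.268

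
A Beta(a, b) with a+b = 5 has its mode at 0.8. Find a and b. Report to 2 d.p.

a = 3.40, b = 1.60

Since the density peak of Beta(a,b) is at (a−1)/(a+b−2),
a = 1 + 0.8(5−2) = 3.40 and b = 5 − 3.40 = 1.60.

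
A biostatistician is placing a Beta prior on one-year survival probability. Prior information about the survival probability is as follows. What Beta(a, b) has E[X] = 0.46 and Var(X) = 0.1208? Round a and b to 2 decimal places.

By moment matching, a+b = μ(1−μ)/σ² − 1 = (0.46·0.54)/0.1208 − 1 = 2.0563 − 1 = 1.0563.
Since a/(a+b) = μ, a = 0.46·1.0563 = 0.49 and b = 0.54·1.0563 = 0.57.

a = 0.49, b = 0.57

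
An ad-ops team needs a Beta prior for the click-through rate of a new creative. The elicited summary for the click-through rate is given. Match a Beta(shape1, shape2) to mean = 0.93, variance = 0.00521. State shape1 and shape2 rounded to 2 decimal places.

shape1 = 10.69, shape2 = 0.80

By moment matching, shape1+shape2 = μ(1−μ)/σ² − 1 = (0.93·0.07)/0.00521 − 1 = 12.4952 − 1 = 11.4952.
Since shape1/(shape1+shape2) = μ, shape1 = 0.93·11.4952 = 10.69 and shape2 = 0.07·11.4952 = 0.80.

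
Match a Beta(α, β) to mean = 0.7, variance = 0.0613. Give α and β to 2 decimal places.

Let s = α+β. The Beta variance is μ(1−μ)/(s+1).
So s+1 = μ(1−μ)/σ² = (0.7×0.3)/0.0613 = 0.21/0.0613 = 3.4258, giving s = 2.4258.
Then α = μs = 0.7×2.4258 = 1.70 and β = (1−μ)s = 0.3×2.4258 = 0.73.

α = 1.70, β = 0.73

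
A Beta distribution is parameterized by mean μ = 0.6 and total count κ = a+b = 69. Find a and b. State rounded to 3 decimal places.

Split κ in proportion μ : (1−μ): a = 0.6·69 = 41.400, b = 69 − 41.400 = 27.600.

a = 41.400, b = 27.600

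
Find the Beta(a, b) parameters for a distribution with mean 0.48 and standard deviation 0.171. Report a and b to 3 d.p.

a = 3.617, b = 3.919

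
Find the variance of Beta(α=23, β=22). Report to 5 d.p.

α+β = 45 and αβ = 506, so Var = αβ/[(α+β)²(α+β+1)] = 506/93150 = 0.00543.

0.00543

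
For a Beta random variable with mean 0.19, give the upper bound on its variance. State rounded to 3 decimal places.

Var = μ(1−μ)/(α+β+1), which approaches μ(1−μ) as α+β → 0.
So the supremum is μ(1−μ) = 0.19×0.81 = 0.154.

0.154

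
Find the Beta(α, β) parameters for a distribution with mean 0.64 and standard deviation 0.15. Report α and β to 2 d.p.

σ² = 0.15² = 0.0225.
With s = α+β, Var = μ(1−μ)/(s+1), so s+1 = (0.64×0.36)/0.0225 = 10.2400 and s = 9.2400.
α = μs = 5.91, β = (1−μ)s = 3.33.

α = 5.91, β = 3.33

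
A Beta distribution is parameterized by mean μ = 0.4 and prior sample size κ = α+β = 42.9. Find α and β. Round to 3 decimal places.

α = 17.160, β = 25.740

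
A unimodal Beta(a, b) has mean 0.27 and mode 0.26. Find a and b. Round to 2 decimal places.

a = 12.96, b = 35.04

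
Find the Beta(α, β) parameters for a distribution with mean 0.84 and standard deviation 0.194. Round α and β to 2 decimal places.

α = 2.16, β = 0.41

First σ² = 0.037636. Setting α = μn, β = (1−μ)n with n = α+β,
μ(1−μ)/(n+1) = 0.037636 ⇒ n+1 = 0.1344/0.037636 = 3.5710 ⇒ n = 2.5710.
Hence α = 0.84×2.5710 = 2.16, β = 0.16×2.5710 = 0.41.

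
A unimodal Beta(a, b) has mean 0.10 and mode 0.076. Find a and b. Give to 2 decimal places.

a = 3.53, b = 31.80

With s = a+b: μ = a/s and mode = (a−1)/(s−2). Eliminating a = μs,
μs − 1 = m(s−2) ⇒ s(μ−m) = 1−2m ⇒ s = 0.848/0.024 = 35.3333.
So a = μs = 3.53, b = (1−μ)s = 31.80.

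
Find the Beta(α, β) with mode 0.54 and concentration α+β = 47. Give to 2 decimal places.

α = 25.30, β = 21.70

For α,β>1 the mode is (α−1)/(α+β−2), so α = mode·(κ−2)+1 = 0.54×45+1 = 25.30.
And β = (1−mode)·(κ−2)+1 = 0.46×45+1 = 21.70.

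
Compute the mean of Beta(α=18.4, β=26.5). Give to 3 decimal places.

The Beta mean is α/(α+β) = 18.4/(18.4+26.5) = 0.410.

0.410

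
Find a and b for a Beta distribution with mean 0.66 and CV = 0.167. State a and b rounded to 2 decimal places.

a = 11.53, b = 5.94

σ = CV·μ = 0.167×0.66 = 0.11022, so σ² = 0.012148.
s+1 = μ(1−μ)/σ² = 0.2244/0.012148 = 18.4715, so s = a+b = 17.4715.
a = μs = 11.53, b = (1−μ)s = 5.94.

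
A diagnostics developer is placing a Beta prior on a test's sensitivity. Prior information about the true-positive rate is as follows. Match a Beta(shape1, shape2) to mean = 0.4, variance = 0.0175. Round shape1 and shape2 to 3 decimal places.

shape1 = 5.086, shape2 = 7.629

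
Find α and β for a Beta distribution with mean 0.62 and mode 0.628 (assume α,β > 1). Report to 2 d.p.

α = 19.84, β = 12.16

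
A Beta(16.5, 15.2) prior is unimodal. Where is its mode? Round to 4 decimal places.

0.5219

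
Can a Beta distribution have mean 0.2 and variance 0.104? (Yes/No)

The Beta variance bound is σ² < μ(1−μ).
Here μ(1−μ) = 0.2×0.8 = 0.16, and 0.104 < 0.16.

Yes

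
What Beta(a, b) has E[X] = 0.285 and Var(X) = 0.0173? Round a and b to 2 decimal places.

a = 3.07, b = 7.71

Let s = a+b. The Beta variance is μ(1−μ)/(s+1).
So s+1 = μ(1−μ)/σ² = (0.285×0.715)/0.0173 = 0.203775/0.0173 = 11.7789, giving s = 10.7789.
Then a = μs = 0.285×10.7789 = 3.07 and b = (1−μ)s = 0.715×10.7789 = 7.71.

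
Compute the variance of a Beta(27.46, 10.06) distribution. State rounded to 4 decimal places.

0.0051

μ = 27.46/37.52 = 0.731876; Var = μ(1−μ)/(α+β+1) = 0.1962334/38.52 = 0.0051.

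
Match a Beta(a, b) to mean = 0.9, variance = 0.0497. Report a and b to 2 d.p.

a = 0.73, b = 0.08

Let s = a+b. The Beta variance is μ(1−μ)/(s+1).
So s+1 = μ(1−μ)/σ² = (0.9×0.1)/0.0497 = 0.09/0.0497 = 1.8109, giving s = 0.8109.
Then a = μs = 0.9×0.8109 = 0.73 and b = (1−μ)s = 0.1×0.8109 = 0.08.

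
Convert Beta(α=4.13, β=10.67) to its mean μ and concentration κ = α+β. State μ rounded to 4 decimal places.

κ = α+β = 4.13+10.67 = 14.80; μ = α/κ = 4.13/14.80 = 0.2791.

μ = 0.2791, κ = 14.80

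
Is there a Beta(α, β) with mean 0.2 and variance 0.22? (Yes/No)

The Beta variance bound is σ² < μ(1−μ).
Here μ(1−μ) = 0.2×0.8 = 0.16, and 0.22 ≥ 0.16.

No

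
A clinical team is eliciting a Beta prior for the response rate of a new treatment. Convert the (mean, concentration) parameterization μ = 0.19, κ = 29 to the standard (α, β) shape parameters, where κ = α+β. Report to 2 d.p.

α = 5.51, β = 23.49

α = μκ = 0.19×29 = 5.51 and β = (1−μ)κ = 0.81×29 = 23.49.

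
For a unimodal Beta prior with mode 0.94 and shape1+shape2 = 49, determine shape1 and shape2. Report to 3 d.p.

shape1 = 45.180, shape2 = 3.820

Since the density peak of Beta(shape1,shape2) is at (shape1−1)/(shape1+shape2−2),
shape1 = 1 + 0.94(49−2) = 45.180 and shape2 = 49 − 45.180 = 3.820.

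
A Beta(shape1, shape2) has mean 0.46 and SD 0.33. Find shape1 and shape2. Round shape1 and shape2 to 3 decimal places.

Variance = 0.33² = 0.1089. The moment-matching identity shape1+shape2 = μ(1−μ)/Var − 1 gives
shape1+shape2 = 0.2484/0.1089 − 1 = 1.2810, so shape1 = μ·1.2810 = 0.589 and shape2 = (1−μ)·1.2810 = 0.692.

shape1 = 0.589, shape2 = 0.692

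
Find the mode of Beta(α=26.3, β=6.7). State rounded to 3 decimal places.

0.816

The density x^(α−1)(1−x)^(β−1) is maximised at (α−1)/(α+β−2) = 25.3/31.0 = 0.816.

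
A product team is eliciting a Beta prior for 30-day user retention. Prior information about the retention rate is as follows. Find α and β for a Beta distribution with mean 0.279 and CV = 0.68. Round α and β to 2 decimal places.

α = 1.28, β = 3.31

σ = CV·μ = 0.68×0.279 = 0.18972, so σ² = 0.035994.
s+1 = μ(1−μ)/σ² = 0.201159/0.035994 = 5.5887, so s = α+β = 4.5887.
α = μs = 1.28, β = (1−μ)s = 3.31.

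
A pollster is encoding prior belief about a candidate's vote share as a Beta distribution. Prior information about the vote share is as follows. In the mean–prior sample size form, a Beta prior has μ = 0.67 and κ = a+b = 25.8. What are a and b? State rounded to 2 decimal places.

a = 17.29, b = 8.51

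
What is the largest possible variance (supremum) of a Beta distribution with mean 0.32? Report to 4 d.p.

For fixed mean μ the Beta variance is μ(1−μ)/(α+β+1), increasing as α+β decreases.
Its least upper bound (not attained) is μ(1−μ) = 0.32·0.68 = 0.2176.

0.2176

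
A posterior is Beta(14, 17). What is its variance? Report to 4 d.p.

μ = 14/31 = 0.451613; Var = μ(1−μ)/(α+β+1) = 0.2476587/32 = 0.0077.

0.0077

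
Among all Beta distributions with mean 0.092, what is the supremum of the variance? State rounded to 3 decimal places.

0.084

For fixed mean μ the Beta variance is μ(1−μ)/(α+β+1), increasing as α+β decreases.
Its least upper bound (not attained) is μ(1−μ) = 0.092·0.908 = 0.084.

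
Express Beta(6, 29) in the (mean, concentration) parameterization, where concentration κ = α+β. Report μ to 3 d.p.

κ = α+β = 6+29 = 35; μ = α/κ = 6/35 = 0.171.

μ = 0.171, κ = 35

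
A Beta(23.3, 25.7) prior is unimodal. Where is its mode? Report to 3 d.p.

The density x^(α−1)(1−x)^(β−1) is maximised at (α−1)/(α+β−2) = 22.3/47.0 = 0.474.

0.474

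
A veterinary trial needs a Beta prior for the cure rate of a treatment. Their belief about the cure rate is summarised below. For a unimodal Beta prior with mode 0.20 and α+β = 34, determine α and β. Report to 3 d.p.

α = 7.400, β = 26.600

Since the density peak of Beta(α,β) is at (α−1)/(α+β−2),
α = 1 + 0.20(34−2) = 7.400 and β = 34 − 7.400 = 26.600.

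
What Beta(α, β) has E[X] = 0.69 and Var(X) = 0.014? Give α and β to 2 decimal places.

α = 9.85, β = 4.43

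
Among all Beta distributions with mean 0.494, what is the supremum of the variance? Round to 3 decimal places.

Var = μ(1−μ)/(α+β+1), which approaches μ(1−μ) as α+β → 0.
So the supremum is μ(1−μ) = 0.494×0.506 = 0.250.

0.250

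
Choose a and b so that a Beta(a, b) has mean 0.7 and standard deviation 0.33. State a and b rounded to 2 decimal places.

Variance = 0.33² = 0.1089. The moment-matching identity a+b = μ(1−μ)/Var − 1 gives
a+b = 0.21/0.1089 − 1 = 0.9284, so a = μ·0.9284 = 0.65 and b = (1−μ)·0.9284 = 0.28.

a = 0.65, b = 0.28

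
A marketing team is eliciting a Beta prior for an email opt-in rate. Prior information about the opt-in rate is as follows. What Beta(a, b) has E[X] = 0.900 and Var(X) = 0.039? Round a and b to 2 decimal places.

a = 1.18, b = 0.13

Write ν = a+b; then a = μν and Var = μ(1−μ)/(ν+1).
ν = μ(1−μ)/Var − 1 = 0.090000/0.039 − 1 = 1.3077.
a = 0.900·1.3077 = 1.18, b = 0.100·1.3077 = 0.13.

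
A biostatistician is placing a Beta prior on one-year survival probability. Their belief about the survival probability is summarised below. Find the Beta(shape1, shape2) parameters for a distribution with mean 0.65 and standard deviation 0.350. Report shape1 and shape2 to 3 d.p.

shape1 = 0.557, shape2 = 0.300

First σ² = 0.122500. Setting shape1 = μn, shape2 = (1−μ)n with n = shape1+shape2,
μ(1−μ)/(n+1) = 0.122500 ⇒ n+1 = 0.2275/0.122500 = 1.8571 ⇒ n = 0.8571.
Hence shape1 = 0.65×0.8571 = 0.557, shape2 = 0.35×0.8571 = 0.300.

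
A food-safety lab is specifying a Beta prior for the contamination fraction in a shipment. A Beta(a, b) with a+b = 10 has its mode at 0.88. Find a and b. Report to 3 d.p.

a = 8.040, b = 1.960

Since the density peak of Beta(a,b) is at (a−1)/(a+b−2),
a = 1 + 0.88(10−2) = 8.040 and b = 10 − 8.040 = 1.960.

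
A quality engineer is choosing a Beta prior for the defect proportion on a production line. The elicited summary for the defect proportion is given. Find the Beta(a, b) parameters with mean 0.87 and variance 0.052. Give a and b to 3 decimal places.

a = 1.022, b = 0.153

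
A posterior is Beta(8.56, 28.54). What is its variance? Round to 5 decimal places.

μ = 8.56/37.10 = 0.230728; Var = μ(1−μ)/(α+β+1) = 0.1774925/38.10 = 0.00466.

0.00466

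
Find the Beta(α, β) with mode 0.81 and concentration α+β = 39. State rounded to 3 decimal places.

α = 30.970, β = 8.030

Mode = (α−1)/(κ−2) with κ = α+β, so α−1 = 0.81·37 = 29.970.
α = 30.970; β = κ − α = 8.030.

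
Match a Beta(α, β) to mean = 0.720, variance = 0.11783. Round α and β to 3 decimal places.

Write ν = α+β; then α = μν and Var = μ(1−μ)/(ν+1).
ν = μ(1−μ)/Var − 1 = 0.201600/0.11783 − 1 = 0.7109.
α = 0.720·0.7109 = 0.512, β = 0.280·0.7109 = 0.199.

α = 0.512, β = 0.199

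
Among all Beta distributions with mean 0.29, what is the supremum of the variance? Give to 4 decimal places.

0.2059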